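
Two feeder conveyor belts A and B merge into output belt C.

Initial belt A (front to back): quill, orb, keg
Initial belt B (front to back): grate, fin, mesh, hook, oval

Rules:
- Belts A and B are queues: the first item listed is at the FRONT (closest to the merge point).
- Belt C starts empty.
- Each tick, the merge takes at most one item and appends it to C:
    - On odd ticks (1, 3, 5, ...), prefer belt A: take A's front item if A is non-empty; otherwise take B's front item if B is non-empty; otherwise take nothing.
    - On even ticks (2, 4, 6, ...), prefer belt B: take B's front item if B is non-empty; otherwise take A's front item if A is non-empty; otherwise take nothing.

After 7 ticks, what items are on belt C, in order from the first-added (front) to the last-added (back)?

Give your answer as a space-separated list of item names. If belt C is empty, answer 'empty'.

Tick 1: prefer A, take quill from A; A=[orb,keg] B=[grate,fin,mesh,hook,oval] C=[quill]
Tick 2: prefer B, take grate from B; A=[orb,keg] B=[fin,mesh,hook,oval] C=[quill,grate]
Tick 3: prefer A, take orb from A; A=[keg] B=[fin,mesh,hook,oval] C=[quill,grate,orb]
Tick 4: prefer B, take fin from B; A=[keg] B=[mesh,hook,oval] C=[quill,grate,orb,fin]
Tick 5: prefer A, take keg from A; A=[-] B=[mesh,hook,oval] C=[quill,grate,orb,fin,keg]
Tick 6: prefer B, take mesh from B; A=[-] B=[hook,oval] C=[quill,grate,orb,fin,keg,mesh]
Tick 7: prefer A, take hook from B; A=[-] B=[oval] C=[quill,grate,orb,fin,keg,mesh,hook]

Answer: quill grate orb fin keg mesh hook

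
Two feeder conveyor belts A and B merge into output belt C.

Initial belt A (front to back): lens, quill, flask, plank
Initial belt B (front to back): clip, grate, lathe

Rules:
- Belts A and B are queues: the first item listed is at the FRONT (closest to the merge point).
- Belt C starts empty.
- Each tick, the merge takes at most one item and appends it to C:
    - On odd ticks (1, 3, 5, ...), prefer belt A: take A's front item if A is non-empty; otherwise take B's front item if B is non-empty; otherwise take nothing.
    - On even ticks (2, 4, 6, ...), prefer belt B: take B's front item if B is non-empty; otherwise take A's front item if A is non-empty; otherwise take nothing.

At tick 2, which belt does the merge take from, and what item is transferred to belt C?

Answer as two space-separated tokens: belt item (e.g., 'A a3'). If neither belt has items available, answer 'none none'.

Answer: B clip

Derivation:
Tick 1: prefer A, take lens from A; A=[quill,flask,plank] B=[clip,grate,lathe] C=[lens]
Tick 2: prefer B, take clip from B; A=[quill,flask,plank] B=[grate,lathe] C=[lens,clip]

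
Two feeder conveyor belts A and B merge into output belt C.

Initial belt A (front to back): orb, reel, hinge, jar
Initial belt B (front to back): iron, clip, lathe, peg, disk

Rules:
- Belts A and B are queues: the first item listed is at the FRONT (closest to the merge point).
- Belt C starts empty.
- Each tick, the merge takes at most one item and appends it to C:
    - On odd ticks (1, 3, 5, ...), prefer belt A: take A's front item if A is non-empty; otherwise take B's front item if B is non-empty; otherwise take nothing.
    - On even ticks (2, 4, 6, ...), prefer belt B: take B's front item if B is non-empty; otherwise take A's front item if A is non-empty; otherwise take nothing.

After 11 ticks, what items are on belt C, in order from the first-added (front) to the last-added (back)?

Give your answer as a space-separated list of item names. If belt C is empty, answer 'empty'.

Tick 1: prefer A, take orb from A; A=[reel,hinge,jar] B=[iron,clip,lathe,peg,disk] C=[orb]
Tick 2: prefer B, take iron from B; A=[reel,hinge,jar] B=[clip,lathe,peg,disk] C=[orb,iron]
Tick 3: prefer A, take reel from A; A=[hinge,jar] B=[clip,lathe,peg,disk] C=[orb,iron,reel]
Tick 4: prefer B, take clip from B; A=[hinge,jar] B=[lathe,peg,disk] C=[orb,iron,reel,clip]
Tick 5: prefer A, take hinge from A; A=[jar] B=[lathe,peg,disk] C=[orb,iron,reel,clip,hinge]
Tick 6: prefer B, take lathe from B; A=[jar] B=[peg,disk] C=[orb,iron,reel,clip,hinge,lathe]
Tick 7: prefer A, take jar from A; A=[-] B=[peg,disk] C=[orb,iron,reel,clip,hinge,lathe,jar]
Tick 8: prefer B, take peg from B; A=[-] B=[disk] C=[orb,iron,reel,clip,hinge,lathe,jar,peg]
Tick 9: prefer A, take disk from B; A=[-] B=[-] C=[orb,iron,reel,clip,hinge,lathe,jar,peg,disk]
Tick 10: prefer B, both empty, nothing taken; A=[-] B=[-] C=[orb,iron,reel,clip,hinge,lathe,jar,peg,disk]
Tick 11: prefer A, both empty, nothing taken; A=[-] B=[-] C=[orb,iron,reel,clip,hinge,lathe,jar,peg,disk]

Answer: orb iron reel clip hinge lathe jar peg disk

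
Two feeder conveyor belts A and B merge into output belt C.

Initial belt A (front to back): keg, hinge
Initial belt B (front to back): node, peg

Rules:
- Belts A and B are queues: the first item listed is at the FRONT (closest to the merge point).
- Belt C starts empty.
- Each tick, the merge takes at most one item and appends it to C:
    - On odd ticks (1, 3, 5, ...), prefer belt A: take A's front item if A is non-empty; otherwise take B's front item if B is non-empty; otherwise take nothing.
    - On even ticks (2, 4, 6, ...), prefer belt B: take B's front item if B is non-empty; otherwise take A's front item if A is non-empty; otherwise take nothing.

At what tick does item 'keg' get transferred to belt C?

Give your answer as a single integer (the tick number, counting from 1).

Tick 1: prefer A, take keg from A; A=[hinge] B=[node,peg] C=[keg]

Answer: 1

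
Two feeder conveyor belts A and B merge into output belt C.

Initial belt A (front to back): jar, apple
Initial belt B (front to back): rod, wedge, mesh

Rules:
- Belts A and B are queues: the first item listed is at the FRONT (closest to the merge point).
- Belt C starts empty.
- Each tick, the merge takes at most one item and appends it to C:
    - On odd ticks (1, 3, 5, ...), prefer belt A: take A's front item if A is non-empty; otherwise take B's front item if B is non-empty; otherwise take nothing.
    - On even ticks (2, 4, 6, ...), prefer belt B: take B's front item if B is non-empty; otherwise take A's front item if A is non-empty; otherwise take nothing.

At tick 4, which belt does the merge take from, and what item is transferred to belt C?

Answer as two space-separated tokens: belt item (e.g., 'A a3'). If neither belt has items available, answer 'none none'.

Answer: B wedge

Derivation:
Tick 1: prefer A, take jar from A; A=[apple] B=[rod,wedge,mesh] C=[jar]
Tick 2: prefer B, take rod from B; A=[apple] B=[wedge,mesh] C=[jar,rod]
Tick 3: prefer A, take apple from A; A=[-] B=[wedge,mesh] C=[jar,rod,apple]
Tick 4: prefer B, take wedge from B; A=[-] B=[mesh] C=[jar,rod,apple,wedge]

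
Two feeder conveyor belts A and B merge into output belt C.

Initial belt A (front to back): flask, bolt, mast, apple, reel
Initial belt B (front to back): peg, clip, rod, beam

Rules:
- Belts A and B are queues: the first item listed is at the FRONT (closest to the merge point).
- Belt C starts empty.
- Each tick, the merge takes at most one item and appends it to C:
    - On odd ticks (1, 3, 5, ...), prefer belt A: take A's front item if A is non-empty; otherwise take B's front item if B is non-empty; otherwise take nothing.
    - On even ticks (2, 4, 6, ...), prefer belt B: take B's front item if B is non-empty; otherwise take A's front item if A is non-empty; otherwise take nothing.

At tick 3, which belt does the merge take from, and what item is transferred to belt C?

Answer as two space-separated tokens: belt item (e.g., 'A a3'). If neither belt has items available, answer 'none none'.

Answer: A bolt

Derivation:
Tick 1: prefer A, take flask from A; A=[bolt,mast,apple,reel] B=[peg,clip,rod,beam] C=[flask]
Tick 2: prefer B, take peg from B; A=[bolt,mast,apple,reel] B=[clip,rod,beam] C=[flask,peg]
Tick 3: prefer A, take bolt from A; A=[mast,apple,reel] B=[clip,rod,beam] C=[flask,peg,bolt]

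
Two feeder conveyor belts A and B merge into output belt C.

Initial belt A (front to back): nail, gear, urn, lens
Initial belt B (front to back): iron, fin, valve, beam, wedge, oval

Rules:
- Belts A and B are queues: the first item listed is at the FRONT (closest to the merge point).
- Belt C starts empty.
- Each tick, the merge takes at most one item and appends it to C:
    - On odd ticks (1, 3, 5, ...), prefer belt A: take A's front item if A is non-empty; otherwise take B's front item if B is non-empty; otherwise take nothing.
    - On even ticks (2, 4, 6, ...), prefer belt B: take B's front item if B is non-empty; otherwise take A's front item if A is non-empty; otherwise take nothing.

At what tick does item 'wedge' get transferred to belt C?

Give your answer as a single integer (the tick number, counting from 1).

Tick 1: prefer A, take nail from A; A=[gear,urn,lens] B=[iron,fin,valve,beam,wedge,oval] C=[nail]
Tick 2: prefer B, take iron from B; A=[gear,urn,lens] B=[fin,valve,beam,wedge,oval] C=[nail,iron]
Tick 3: prefer A, take gear from A; A=[urn,lens] B=[fin,valve,beam,wedge,oval] C=[nail,iron,gear]
Tick 4: prefer B, take fin from B; A=[urn,lens] B=[valve,beam,wedge,oval] C=[nail,iron,gear,fin]
Tick 5: prefer A, take urn from A; A=[lens] B=[valve,beam,wedge,oval] C=[nail,iron,gear,fin,urn]
Tick 6: prefer B, take valve from B; A=[lens] B=[beam,wedge,oval] C=[nail,iron,gear,fin,urn,valve]
Tick 7: prefer A, take lens from A; A=[-] B=[beam,wedge,oval] C=[nail,iron,gear,fin,urn,valve,lens]
Tick 8: prefer B, take beam from B; A=[-] B=[wedge,oval] C=[nail,iron,gear,fin,urn,valve,lens,beam]
Tick 9: prefer A, take wedge from B; A=[-] B=[oval] C=[nail,iron,gear,fin,urn,valve,lens,beam,wedge]

Answer: 9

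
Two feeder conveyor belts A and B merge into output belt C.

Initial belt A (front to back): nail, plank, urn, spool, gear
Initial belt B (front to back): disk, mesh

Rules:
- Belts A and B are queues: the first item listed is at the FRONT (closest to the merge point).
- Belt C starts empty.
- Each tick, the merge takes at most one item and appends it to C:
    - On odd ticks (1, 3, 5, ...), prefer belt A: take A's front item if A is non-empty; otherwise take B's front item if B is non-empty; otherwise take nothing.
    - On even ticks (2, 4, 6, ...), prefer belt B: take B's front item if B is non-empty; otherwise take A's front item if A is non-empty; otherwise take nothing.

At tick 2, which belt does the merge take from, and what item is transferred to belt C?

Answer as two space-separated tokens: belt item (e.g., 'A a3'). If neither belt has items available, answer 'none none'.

Tick 1: prefer A, take nail from A; A=[plank,urn,spool,gear] B=[disk,mesh] C=[nail]
Tick 2: prefer B, take disk from B; A=[plank,urn,spool,gear] B=[mesh] C=[nail,disk]

Answer: B disk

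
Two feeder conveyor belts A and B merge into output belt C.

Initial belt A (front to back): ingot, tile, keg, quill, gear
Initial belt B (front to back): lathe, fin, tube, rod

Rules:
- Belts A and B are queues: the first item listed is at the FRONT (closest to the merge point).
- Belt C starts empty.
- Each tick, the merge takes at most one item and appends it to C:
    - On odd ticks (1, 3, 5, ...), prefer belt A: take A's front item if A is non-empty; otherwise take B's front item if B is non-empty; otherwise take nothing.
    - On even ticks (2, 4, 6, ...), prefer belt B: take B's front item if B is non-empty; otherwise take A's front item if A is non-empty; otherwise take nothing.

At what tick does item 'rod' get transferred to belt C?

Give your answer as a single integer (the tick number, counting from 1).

Tick 1: prefer A, take ingot from A; A=[tile,keg,quill,gear] B=[lathe,fin,tube,rod] C=[ingot]
Tick 2: prefer B, take lathe from B; A=[tile,keg,quill,gear] B=[fin,tube,rod] C=[ingot,lathe]
Tick 3: prefer A, take tile from A; A=[keg,quill,gear] B=[fin,tube,rod] C=[ingot,lathe,tile]
Tick 4: prefer B, take fin from B; A=[keg,quill,gear] B=[tube,rod] C=[ingot,lathe,tile,fin]
Tick 5: prefer A, take keg from A; A=[quill,gear] B=[tube,rod] C=[ingot,lathe,tile,fin,keg]
Tick 6: prefer B, take tube from B; A=[quill,gear] B=[rod] C=[ingot,lathe,tile,fin,keg,tube]
Tick 7: prefer A, take quill from A; A=[gear] B=[rod] C=[ingot,lathe,tile,fin,keg,tube,quill]
Tick 8: prefer B, take rod from B; A=[gear] B=[-] C=[ingot,lathe,tile,fin,keg,tube,quill,rod]

Answer: 8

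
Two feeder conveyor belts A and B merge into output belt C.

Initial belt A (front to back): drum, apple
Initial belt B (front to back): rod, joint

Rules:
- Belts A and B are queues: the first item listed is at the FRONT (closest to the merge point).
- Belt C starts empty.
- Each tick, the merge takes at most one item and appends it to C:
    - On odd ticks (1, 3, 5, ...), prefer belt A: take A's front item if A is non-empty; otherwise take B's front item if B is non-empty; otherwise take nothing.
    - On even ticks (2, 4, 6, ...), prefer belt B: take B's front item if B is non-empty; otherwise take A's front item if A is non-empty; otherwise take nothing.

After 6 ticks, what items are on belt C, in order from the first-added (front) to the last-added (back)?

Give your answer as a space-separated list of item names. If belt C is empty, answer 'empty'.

Answer: drum rod apple joint

Derivation:
Tick 1: prefer A, take drum from A; A=[apple] B=[rod,joint] C=[drum]
Tick 2: prefer B, take rod from B; A=[apple] B=[joint] C=[drum,rod]
Tick 3: prefer A, take apple from A; A=[-] B=[joint] C=[drum,rod,apple]
Tick 4: prefer B, take joint from B; A=[-] B=[-] C=[drum,rod,apple,joint]
Tick 5: prefer A, both empty, nothing taken; A=[-] B=[-] C=[drum,rod,apple,joint]
Tick 6: prefer B, both empty, nothing taken; A=[-] B=[-] C=[drum,rod,apple,joint]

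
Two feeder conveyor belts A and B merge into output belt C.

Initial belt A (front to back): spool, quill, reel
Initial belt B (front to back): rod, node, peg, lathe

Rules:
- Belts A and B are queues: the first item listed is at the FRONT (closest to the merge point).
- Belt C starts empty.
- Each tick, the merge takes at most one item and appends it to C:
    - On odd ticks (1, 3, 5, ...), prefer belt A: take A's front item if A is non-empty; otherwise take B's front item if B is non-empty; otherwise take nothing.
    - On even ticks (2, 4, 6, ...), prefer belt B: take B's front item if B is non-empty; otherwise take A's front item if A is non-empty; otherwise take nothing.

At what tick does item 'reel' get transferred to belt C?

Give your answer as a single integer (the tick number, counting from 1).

Answer: 5

Derivation:
Tick 1: prefer A, take spool from A; A=[quill,reel] B=[rod,node,peg,lathe] C=[spool]
Tick 2: prefer B, take rod from B; A=[quill,reel] B=[node,peg,lathe] C=[spool,rod]
Tick 3: prefer A, take quill from A; A=[reel] B=[node,peg,lathe] C=[spool,rod,quill]
Tick 4: prefer B, take node from B; A=[reel] B=[peg,lathe] C=[spool,rod,quill,node]
Tick 5: prefer A, take reel from A; A=[-] B=[peg,lathe] C=[spool,rod,quill,node,reel]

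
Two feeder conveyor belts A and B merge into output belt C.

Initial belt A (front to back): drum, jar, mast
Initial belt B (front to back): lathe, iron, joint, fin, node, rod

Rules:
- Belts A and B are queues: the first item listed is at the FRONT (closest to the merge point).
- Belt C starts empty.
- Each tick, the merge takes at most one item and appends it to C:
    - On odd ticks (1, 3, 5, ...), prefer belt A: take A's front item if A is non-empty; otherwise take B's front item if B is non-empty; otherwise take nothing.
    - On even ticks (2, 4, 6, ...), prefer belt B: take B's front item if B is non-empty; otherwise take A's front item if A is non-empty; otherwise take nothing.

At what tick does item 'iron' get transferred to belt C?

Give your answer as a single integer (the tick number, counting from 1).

Answer: 4

Derivation:
Tick 1: prefer A, take drum from A; A=[jar,mast] B=[lathe,iron,joint,fin,node,rod] C=[drum]
Tick 2: prefer B, take lathe from B; A=[jar,mast] B=[iron,joint,fin,node,rod] C=[drum,lathe]
Tick 3: prefer A, take jar from A; A=[mast] B=[iron,joint,fin,node,rod] C=[drum,lathe,jar]
Tick 4: prefer B, take iron from B; A=[mast] B=[joint,fin,node,rod] C=[drum,lathe,jar,iron]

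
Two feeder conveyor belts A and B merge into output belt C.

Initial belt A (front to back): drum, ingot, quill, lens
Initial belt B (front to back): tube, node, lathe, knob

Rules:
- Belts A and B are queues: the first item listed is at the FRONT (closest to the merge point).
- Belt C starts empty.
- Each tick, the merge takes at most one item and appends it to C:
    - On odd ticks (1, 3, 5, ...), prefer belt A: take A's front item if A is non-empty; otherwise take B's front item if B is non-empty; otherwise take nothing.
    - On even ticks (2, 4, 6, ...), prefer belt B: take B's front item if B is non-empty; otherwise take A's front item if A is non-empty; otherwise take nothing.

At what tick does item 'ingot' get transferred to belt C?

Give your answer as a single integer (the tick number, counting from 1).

Answer: 3

Derivation:
Tick 1: prefer A, take drum from A; A=[ingot,quill,lens] B=[tube,node,lathe,knob] C=[drum]
Tick 2: prefer B, take tube from B; A=[ingot,quill,lens] B=[node,lathe,knob] C=[drum,tube]
Tick 3: prefer A, take ingot from A; A=[quill,lens] B=[node,lathe,knob] C=[drum,tube,ingot]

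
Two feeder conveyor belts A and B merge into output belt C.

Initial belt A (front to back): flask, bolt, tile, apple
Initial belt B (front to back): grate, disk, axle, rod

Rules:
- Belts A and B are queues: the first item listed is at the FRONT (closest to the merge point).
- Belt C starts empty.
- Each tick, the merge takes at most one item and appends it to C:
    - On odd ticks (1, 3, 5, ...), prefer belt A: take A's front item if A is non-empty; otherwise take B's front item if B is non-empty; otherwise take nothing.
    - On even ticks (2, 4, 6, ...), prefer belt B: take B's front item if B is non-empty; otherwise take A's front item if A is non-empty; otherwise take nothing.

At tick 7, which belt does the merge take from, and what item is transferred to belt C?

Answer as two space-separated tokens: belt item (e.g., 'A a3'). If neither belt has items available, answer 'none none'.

Tick 1: prefer A, take flask from A; A=[bolt,tile,apple] B=[grate,disk,axle,rod] C=[flask]
Tick 2: prefer B, take grate from B; A=[bolt,tile,apple] B=[disk,axle,rod] C=[flask,grate]
Tick 3: prefer A, take bolt from A; A=[tile,apple] B=[disk,axle,rod] C=[flask,grate,bolt]
Tick 4: prefer B, take disk from B; A=[tile,apple] B=[axle,rod] C=[flask,grate,bolt,disk]
Tick 5: prefer A, take tile from A; A=[apple] B=[axle,rod] C=[flask,grate,bolt,disk,tile]
Tick 6: prefer B, take axle from B; A=[apple] B=[rod] C=[flask,grate,bolt,disk,tile,axle]
Tick 7: prefer A, take apple from A; A=[-] B=[rod] C=[flask,grate,bolt,disk,tile,axle,apple]

Answer: A apple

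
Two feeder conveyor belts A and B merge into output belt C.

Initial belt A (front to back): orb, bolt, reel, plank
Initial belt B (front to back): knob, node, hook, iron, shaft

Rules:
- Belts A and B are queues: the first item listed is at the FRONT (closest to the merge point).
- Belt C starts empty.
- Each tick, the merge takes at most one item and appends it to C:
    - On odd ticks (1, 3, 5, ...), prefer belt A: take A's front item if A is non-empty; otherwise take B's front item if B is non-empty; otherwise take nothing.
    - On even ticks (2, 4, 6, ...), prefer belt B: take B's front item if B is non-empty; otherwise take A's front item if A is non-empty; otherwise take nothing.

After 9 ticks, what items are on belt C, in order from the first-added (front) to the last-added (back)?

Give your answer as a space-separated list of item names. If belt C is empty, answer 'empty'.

Tick 1: prefer A, take orb from A; A=[bolt,reel,plank] B=[knob,node,hook,iron,shaft] C=[orb]
Tick 2: prefer B, take knob from B; A=[bolt,reel,plank] B=[node,hook,iron,shaft] C=[orb,knob]
Tick 3: prefer A, take bolt from A; A=[reel,plank] B=[node,hook,iron,shaft] C=[orb,knob,bolt]
Tick 4: prefer B, take node from B; A=[reel,plank] B=[hook,iron,shaft] C=[orb,knob,bolt,node]
Tick 5: prefer A, take reel from A; A=[plank] B=[hook,iron,shaft] C=[orb,knob,bolt,node,reel]
Tick 6: prefer B, take hook from B; A=[plank] B=[iron,shaft] C=[orb,knob,bolt,node,reel,hook]
Tick 7: prefer A, take plank from A; A=[-] B=[iron,shaft] C=[orb,knob,bolt,node,reel,hook,plank]
Tick 8: prefer B, take iron from B; A=[-] B=[shaft] C=[orb,knob,bolt,node,reel,hook,plank,iron]
Tick 9: prefer A, take shaft from B; A=[-] B=[-] C=[orb,knob,bolt,node,reel,hook,plank,iron,shaft]

Answer: orb knob bolt node reel hook plank iron shaft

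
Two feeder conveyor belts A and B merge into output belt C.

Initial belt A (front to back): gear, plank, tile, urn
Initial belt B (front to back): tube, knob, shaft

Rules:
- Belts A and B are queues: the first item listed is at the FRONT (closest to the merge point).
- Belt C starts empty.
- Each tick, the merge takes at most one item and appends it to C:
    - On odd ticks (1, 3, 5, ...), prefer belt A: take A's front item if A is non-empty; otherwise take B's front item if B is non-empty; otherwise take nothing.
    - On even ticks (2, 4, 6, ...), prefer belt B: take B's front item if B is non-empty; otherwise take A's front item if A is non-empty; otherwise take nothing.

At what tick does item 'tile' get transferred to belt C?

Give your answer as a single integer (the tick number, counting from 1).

Tick 1: prefer A, take gear from A; A=[plank,tile,urn] B=[tube,knob,shaft] C=[gear]
Tick 2: prefer B, take tube from B; A=[plank,tile,urn] B=[knob,shaft] C=[gear,tube]
Tick 3: prefer A, take plank from A; A=[tile,urn] B=[knob,shaft] C=[gear,tube,plank]
Tick 4: prefer B, take knob from B; A=[tile,urn] B=[shaft] C=[gear,tube,plank,knob]
Tick 5: prefer A, take tile from A; A=[urn] B=[shaft] C=[gear,tube,plank,knob,tile]

Answer: 5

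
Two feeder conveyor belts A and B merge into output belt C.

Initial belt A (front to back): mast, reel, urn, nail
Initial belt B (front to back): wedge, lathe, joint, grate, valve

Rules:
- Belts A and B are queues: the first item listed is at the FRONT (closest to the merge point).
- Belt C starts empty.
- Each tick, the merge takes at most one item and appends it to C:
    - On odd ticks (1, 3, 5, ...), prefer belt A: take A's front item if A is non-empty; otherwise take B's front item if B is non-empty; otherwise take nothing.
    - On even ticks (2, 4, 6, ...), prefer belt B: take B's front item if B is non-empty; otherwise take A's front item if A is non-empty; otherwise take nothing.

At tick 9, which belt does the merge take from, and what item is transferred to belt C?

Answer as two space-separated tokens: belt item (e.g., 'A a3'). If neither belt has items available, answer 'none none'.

Answer: B valve

Derivation:
Tick 1: prefer A, take mast from A; A=[reel,urn,nail] B=[wedge,lathe,joint,grate,valve] C=[mast]
Tick 2: prefer B, take wedge from B; A=[reel,urn,nail] B=[lathe,joint,grate,valve] C=[mast,wedge]
Tick 3: prefer A, take reel from A; A=[urn,nail] B=[lathe,joint,grate,valve] C=[mast,wedge,reel]
Tick 4: prefer B, take lathe from B; A=[urn,nail] B=[joint,grate,valve] C=[mast,wedge,reel,lathe]
Tick 5: prefer A, take urn from A; A=[nail] B=[joint,grate,valve] C=[mast,wedge,reel,lathe,urn]
Tick 6: prefer B, take joint from B; A=[nail] B=[grate,valve] C=[mast,wedge,reel,lathe,urn,joint]
Tick 7: prefer A, take nail from A; A=[-] B=[grate,valve] C=[mast,wedge,reel,lathe,urn,joint,nail]
Tick 8: prefer B, take grate from B; A=[-] B=[valve] C=[mast,wedge,reel,lathe,urn,joint,nail,grate]
Tick 9: prefer A, take valve from B; A=[-] B=[-] C=[mast,wedge,reel,lathe,urn,joint,nail,grate,valve]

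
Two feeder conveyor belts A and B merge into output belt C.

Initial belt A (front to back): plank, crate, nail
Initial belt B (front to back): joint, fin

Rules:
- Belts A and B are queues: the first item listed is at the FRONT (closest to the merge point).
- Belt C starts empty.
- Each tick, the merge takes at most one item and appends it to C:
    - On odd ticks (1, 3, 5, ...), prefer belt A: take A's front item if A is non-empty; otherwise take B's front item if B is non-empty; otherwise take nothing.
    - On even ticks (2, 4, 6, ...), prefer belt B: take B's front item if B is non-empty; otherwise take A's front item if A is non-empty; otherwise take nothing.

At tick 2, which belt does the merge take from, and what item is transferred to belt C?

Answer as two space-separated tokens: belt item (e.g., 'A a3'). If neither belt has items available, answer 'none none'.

Answer: B joint

Derivation:
Tick 1: prefer A, take plank from A; A=[crate,nail] B=[joint,fin] C=[plank]
Tick 2: prefer B, take joint from B; A=[crate,nail] B=[fin] C=[plank,joint]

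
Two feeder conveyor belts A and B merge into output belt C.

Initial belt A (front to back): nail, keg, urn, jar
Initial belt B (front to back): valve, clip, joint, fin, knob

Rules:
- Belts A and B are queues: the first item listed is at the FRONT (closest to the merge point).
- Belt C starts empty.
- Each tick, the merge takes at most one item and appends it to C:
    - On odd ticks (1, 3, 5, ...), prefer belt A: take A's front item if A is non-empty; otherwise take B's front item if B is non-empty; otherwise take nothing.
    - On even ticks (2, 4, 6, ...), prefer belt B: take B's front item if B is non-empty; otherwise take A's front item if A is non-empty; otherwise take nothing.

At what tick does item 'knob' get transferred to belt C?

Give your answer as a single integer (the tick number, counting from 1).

Tick 1: prefer A, take nail from A; A=[keg,urn,jar] B=[valve,clip,joint,fin,knob] C=[nail]
Tick 2: prefer B, take valve from B; A=[keg,urn,jar] B=[clip,joint,fin,knob] C=[nail,valve]
Tick 3: prefer A, take keg from A; A=[urn,jar] B=[clip,joint,fin,knob] C=[nail,valve,keg]
Tick 4: prefer B, take clip from B; A=[urn,jar] B=[joint,fin,knob] C=[nail,valve,keg,clip]
Tick 5: prefer A, take urn from A; A=[jar] B=[joint,fin,knob] C=[nail,valve,keg,clip,urn]
Tick 6: prefer B, take joint from B; A=[jar] B=[fin,knob] C=[nail,valve,keg,clip,urn,joint]
Tick 7: prefer A, take jar from A; A=[-] B=[fin,knob] C=[nail,valve,keg,clip,urn,joint,jar]
Tick 8: prefer B, take fin from B; A=[-] B=[knob] C=[nail,valve,keg,clip,urn,joint,jar,fin]
Tick 9: prefer A, take knob from B; A=[-] B=[-] C=[nail,valve,keg,clip,urn,joint,jar,fin,knob]

Answer: 9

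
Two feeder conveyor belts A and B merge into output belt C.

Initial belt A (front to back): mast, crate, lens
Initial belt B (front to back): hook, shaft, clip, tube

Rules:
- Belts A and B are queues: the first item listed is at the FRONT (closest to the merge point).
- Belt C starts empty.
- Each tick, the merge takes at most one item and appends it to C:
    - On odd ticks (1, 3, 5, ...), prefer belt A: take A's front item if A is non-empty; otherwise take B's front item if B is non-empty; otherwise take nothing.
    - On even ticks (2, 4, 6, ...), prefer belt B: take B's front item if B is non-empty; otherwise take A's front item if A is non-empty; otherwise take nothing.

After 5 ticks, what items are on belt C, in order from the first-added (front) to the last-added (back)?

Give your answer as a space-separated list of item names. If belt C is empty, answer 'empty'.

Answer: mast hook crate shaft lens

Derivation:
Tick 1: prefer A, take mast from A; A=[crate,lens] B=[hook,shaft,clip,tube] C=[mast]
Tick 2: prefer B, take hook from B; A=[crate,lens] B=[shaft,clip,tube] C=[mast,hook]
Tick 3: prefer A, take crate from A; A=[lens] B=[shaft,clip,tube] C=[mast,hook,crate]
Tick 4: prefer B, take shaft from B; A=[lens] B=[clip,tube] C=[mast,hook,crate,shaft]
Tick 5: prefer A, take lens from A; A=[-] B=[clip,tube] C=[mast,hook,crate,shaft,lens]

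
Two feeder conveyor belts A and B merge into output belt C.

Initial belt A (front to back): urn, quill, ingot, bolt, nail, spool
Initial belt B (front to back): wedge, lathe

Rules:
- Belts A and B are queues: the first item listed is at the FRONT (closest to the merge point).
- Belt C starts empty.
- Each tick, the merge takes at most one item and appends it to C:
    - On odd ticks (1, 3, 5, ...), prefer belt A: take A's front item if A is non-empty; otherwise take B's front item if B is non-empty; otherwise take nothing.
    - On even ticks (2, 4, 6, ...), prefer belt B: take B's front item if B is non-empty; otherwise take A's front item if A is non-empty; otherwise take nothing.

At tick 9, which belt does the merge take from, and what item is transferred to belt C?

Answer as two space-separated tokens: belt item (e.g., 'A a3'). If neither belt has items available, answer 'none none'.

Tick 1: prefer A, take urn from A; A=[quill,ingot,bolt,nail,spool] B=[wedge,lathe] C=[urn]
Tick 2: prefer B, take wedge from B; A=[quill,ingot,bolt,nail,spool] B=[lathe] C=[urn,wedge]
Tick 3: prefer A, take quill from A; A=[ingot,bolt,nail,spool] B=[lathe] C=[urn,wedge,quill]
Tick 4: prefer B, take lathe from B; A=[ingot,bolt,nail,spool] B=[-] C=[urn,wedge,quill,lathe]
Tick 5: prefer A, take ingot from A; A=[bolt,nail,spool] B=[-] C=[urn,wedge,quill,lathe,ingot]
Tick 6: prefer B, take bolt from A; A=[nail,spool] B=[-] C=[urn,wedge,quill,lathe,ingot,bolt]
Tick 7: prefer A, take nail from A; A=[spool] B=[-] C=[urn,wedge,quill,lathe,ingot,bolt,nail]
Tick 8: prefer B, take spool from A; A=[-] B=[-] C=[urn,wedge,quill,lathe,ingot,bolt,nail,spool]
Tick 9: prefer A, both empty, nothing taken; A=[-] B=[-] C=[urn,wedge,quill,lathe,ingot,bolt,nail,spool]

Answer: none none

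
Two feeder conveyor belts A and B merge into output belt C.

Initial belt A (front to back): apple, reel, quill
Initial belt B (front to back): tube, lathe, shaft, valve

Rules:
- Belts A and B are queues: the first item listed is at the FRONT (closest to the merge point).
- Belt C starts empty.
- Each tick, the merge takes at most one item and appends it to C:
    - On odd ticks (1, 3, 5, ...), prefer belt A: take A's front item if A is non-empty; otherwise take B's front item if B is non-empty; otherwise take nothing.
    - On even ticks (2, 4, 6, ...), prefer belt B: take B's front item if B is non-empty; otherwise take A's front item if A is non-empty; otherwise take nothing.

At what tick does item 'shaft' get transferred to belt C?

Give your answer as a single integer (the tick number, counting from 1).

Tick 1: prefer A, take apple from A; A=[reel,quill] B=[tube,lathe,shaft,valve] C=[apple]
Tick 2: prefer B, take tube from B; A=[reel,quill] B=[lathe,shaft,valve] C=[apple,tube]
Tick 3: prefer A, take reel from A; A=[quill] B=[lathe,shaft,valve] C=[apple,tube,reel]
Tick 4: prefer B, take lathe from B; A=[quill] B=[shaft,valve] C=[apple,tube,reel,lathe]
Tick 5: prefer A, take quill from A; A=[-] B=[shaft,valve] C=[apple,tube,reel,lathe,quill]
Tick 6: prefer B, take shaft from B; A=[-] B=[valve] C=[apple,tube,reel,lathe,quill,shaft]

Answer: 6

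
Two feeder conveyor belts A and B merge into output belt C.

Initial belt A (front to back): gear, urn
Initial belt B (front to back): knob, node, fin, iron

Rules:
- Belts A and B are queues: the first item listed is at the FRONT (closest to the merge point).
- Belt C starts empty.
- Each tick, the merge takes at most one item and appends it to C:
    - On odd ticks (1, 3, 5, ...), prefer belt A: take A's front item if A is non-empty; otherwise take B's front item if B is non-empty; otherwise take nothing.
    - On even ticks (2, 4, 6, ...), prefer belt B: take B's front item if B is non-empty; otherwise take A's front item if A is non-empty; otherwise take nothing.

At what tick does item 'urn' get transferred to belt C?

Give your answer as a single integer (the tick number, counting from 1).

Tick 1: prefer A, take gear from A; A=[urn] B=[knob,node,fin,iron] C=[gear]
Tick 2: prefer B, take knob from B; A=[urn] B=[node,fin,iron] C=[gear,knob]
Tick 3: prefer A, take urn from A; A=[-] B=[node,fin,iron] C=[gear,knob,urn]

Answer: 3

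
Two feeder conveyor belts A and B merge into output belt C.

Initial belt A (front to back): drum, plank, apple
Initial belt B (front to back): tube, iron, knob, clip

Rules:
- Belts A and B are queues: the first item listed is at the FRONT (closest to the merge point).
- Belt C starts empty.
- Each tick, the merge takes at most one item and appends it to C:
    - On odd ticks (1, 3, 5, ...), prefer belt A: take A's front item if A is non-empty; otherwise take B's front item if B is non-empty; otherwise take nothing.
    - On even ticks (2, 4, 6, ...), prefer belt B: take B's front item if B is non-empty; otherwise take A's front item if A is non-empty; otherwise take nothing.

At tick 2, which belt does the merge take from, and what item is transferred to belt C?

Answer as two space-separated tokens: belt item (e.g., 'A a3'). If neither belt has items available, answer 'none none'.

Answer: B tube

Derivation:
Tick 1: prefer A, take drum from A; A=[plank,apple] B=[tube,iron,knob,clip] C=[drum]
Tick 2: prefer B, take tube from B; A=[plank,apple] B=[iron,knob,clip] C=[drum,tube]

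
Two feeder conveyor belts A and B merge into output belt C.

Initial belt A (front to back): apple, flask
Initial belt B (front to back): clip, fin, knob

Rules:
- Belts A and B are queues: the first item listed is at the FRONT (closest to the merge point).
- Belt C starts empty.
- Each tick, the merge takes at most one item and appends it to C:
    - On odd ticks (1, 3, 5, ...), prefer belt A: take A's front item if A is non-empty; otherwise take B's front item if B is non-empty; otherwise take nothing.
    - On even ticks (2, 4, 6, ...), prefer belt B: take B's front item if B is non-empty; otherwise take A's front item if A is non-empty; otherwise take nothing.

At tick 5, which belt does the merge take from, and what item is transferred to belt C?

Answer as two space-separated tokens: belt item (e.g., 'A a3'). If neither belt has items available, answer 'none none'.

Answer: B knob

Derivation:
Tick 1: prefer A, take apple from A; A=[flask] B=[clip,fin,knob] C=[apple]
Tick 2: prefer B, take clip from B; A=[flask] B=[fin,knob] C=[apple,clip]
Tick 3: prefer A, take flask from A; A=[-] B=[fin,knob] C=[apple,clip,flask]
Tick 4: prefer B, take fin from B; A=[-] B=[knob] C=[apple,clip,flask,fin]
Tick 5: prefer A, take knob from B; A=[-] B=[-] C=[apple,clip,flask,fin,knob]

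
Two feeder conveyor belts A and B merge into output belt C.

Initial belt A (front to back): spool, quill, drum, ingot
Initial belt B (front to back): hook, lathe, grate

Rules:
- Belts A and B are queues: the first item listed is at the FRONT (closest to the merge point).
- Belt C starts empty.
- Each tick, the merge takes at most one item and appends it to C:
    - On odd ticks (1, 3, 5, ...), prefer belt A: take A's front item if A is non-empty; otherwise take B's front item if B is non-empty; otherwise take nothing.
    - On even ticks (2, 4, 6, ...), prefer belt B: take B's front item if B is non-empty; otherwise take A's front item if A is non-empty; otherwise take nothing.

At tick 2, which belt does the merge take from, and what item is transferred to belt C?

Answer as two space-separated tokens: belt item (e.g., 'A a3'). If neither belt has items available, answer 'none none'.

Answer: B hook

Derivation:
Tick 1: prefer A, take spool from A; A=[quill,drum,ingot] B=[hook,lathe,grate] C=[spool]
Tick 2: prefer B, take hook from B; A=[quill,drum,ingot] B=[lathe,grate] C=[spool,hook]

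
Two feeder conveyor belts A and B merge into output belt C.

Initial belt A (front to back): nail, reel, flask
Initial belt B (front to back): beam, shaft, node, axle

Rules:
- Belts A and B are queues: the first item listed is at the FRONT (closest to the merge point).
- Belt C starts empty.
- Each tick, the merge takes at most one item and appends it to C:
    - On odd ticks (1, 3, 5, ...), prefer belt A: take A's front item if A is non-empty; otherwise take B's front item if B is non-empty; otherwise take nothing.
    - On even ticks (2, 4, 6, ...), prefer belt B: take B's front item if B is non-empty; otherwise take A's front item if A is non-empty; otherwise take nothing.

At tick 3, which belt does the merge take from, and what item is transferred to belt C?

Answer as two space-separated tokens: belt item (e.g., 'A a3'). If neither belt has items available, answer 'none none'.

Tick 1: prefer A, take nail from A; A=[reel,flask] B=[beam,shaft,node,axle] C=[nail]
Tick 2: prefer B, take beam from B; A=[reel,flask] B=[shaft,node,axle] C=[nail,beam]
Tick 3: prefer A, take reel from A; A=[flask] B=[shaft,node,axle] C=[nail,beam,reel]

Answer: A reel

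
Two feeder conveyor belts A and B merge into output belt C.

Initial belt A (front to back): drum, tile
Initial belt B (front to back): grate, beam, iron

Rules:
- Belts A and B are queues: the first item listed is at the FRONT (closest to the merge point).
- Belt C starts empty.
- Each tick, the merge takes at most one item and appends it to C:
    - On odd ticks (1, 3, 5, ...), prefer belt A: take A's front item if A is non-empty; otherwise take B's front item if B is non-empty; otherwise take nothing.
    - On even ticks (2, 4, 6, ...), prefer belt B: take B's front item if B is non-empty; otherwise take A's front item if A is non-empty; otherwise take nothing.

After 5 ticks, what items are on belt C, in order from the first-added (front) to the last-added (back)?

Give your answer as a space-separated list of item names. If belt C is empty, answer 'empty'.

Tick 1: prefer A, take drum from A; A=[tile] B=[grate,beam,iron] C=[drum]
Tick 2: prefer B, take grate from B; A=[tile] B=[beam,iron] C=[drum,grate]
Tick 3: prefer A, take tile from A; A=[-] B=[beam,iron] C=[drum,grate,tile]
Tick 4: prefer B, take beam from B; A=[-] B=[iron] C=[drum,grate,tile,beam]
Tick 5: prefer A, take iron from B; A=[-] B=[-] C=[drum,grate,tile,beam,iron]

Answer: drum grate tile beam iron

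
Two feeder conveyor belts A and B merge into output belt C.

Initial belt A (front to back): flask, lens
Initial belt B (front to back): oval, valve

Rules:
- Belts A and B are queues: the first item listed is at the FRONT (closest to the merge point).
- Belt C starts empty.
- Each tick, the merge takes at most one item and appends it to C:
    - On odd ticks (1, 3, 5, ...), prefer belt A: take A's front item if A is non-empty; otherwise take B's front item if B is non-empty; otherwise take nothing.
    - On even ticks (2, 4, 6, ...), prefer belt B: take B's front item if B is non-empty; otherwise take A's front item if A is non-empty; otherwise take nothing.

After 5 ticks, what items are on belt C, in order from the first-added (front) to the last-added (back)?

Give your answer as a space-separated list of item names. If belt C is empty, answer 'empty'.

Tick 1: prefer A, take flask from A; A=[lens] B=[oval,valve] C=[flask]
Tick 2: prefer B, take oval from B; A=[lens] B=[valve] C=[flask,oval]
Tick 3: prefer A, take lens from A; A=[-] B=[valve] C=[flask,oval,lens]
Tick 4: prefer B, take valve from B; A=[-] B=[-] C=[flask,oval,lens,valve]
Tick 5: prefer A, both empty, nothing taken; A=[-] B=[-] C=[flask,oval,lens,valve]

Answer: flask oval lens valve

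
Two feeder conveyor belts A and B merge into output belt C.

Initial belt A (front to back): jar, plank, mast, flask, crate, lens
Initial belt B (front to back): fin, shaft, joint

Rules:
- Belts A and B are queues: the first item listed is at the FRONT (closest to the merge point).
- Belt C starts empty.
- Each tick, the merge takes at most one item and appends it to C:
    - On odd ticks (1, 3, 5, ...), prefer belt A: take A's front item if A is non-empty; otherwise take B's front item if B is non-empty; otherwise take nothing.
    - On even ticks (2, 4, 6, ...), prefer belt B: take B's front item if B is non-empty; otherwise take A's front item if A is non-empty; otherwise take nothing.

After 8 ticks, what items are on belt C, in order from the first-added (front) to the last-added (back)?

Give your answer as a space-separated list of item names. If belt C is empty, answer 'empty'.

Tick 1: prefer A, take jar from A; A=[plank,mast,flask,crate,lens] B=[fin,shaft,joint] C=[jar]
Tick 2: prefer B, take fin from B; A=[plank,mast,flask,crate,lens] B=[shaft,joint] C=[jar,fin]
Tick 3: prefer A, take plank from A; A=[mast,flask,crate,lens] B=[shaft,joint] C=[jar,fin,plank]
Tick 4: prefer B, take shaft from B; A=[mast,flask,crate,lens] B=[joint] C=[jar,fin,plank,shaft]
Tick 5: prefer A, take mast from A; A=[flask,crate,lens] B=[joint] C=[jar,fin,plank,shaft,mast]
Tick 6: prefer B, take joint from B; A=[flask,crate,lens] B=[-] C=[jar,fin,plank,shaft,mast,joint]
Tick 7: prefer A, take flask from A; A=[crate,lens] B=[-] C=[jar,fin,plank,shaft,mast,joint,flask]
Tick 8: prefer B, take crate from A; A=[lens] B=[-] C=[jar,fin,plank,shaft,mast,joint,flask,crate]

Answer: jar fin plank shaft mast joint flask crate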